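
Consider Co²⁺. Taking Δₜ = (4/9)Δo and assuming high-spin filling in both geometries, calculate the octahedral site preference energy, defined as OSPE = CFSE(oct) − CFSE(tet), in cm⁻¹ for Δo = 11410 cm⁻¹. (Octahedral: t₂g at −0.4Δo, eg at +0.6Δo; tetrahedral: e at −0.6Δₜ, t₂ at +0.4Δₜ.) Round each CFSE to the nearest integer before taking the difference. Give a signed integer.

-3043

Co²⁺: group 9, so d-count = 9 − 2 = 7.
In an octahedral site d⁷ (HS) is t2g^5 e_g^2, giving CFSE(oct) = -0.8Δo = -9128 cm⁻¹.
In a tetrahedral site the filling is e^4 t2^3: CFSE(tet) = -1.2Δₜ = -1.2 × (4/9)(11410) = -6085 cm⁻¹.
OSPE = CFSE(oct) − CFSE(tet) = -9128 − (-6085) = -3043 cm⁻¹.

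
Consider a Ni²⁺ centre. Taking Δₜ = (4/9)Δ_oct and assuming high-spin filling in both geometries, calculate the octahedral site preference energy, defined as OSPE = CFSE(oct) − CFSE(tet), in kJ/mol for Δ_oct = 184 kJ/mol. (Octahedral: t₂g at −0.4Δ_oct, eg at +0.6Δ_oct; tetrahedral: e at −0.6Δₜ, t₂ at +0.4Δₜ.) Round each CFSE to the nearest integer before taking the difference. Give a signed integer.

Group 10 minus oxidation state +2 gives a d⁸ configuration for Ni²⁺.
Octahedral (high-spin): t2g^6 e_g^2, CFSE = 6(−0.4) + 2(+0.6) = -1.2Δ_oct = -1.2 × 184 = -221 kJ/mol.
Tetrahedral e^4 t2^4 gives -0.8Δₜ = -0.8 × (4/9) × 184 = -65 kJ/mol.
OSPE = CFSE(oct) − CFSE(tet) = -221 − (-65) = -156 kJ/mol.

-156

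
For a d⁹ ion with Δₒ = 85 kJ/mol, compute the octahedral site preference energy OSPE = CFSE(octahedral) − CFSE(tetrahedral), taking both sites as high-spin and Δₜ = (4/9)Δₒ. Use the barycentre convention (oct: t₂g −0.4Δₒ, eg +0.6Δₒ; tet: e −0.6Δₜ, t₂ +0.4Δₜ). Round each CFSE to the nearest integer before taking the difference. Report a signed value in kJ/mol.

-36

In an octahedral site d⁹ (HS) is t₂g⁶ eg³, giving CFSE(oct) = -0.6Δₒ = -51 kJ/mol.
Tetrahedral e⁴ t₂⁵ gives -0.4Δₜ = -0.4 × (4/9) × 85 = -15 kJ/mol.
Subtracting, OSPE = -51 − (-15) = -36 kJ/mol.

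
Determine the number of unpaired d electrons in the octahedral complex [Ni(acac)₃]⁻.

Each acac⁻ contributes -1; 3 × (-1) = -3. With overall charge -1, Ni is in the +2 oxidation state.
Ni is in group 10, so Ni²⁺ is d⁸ (10 − 2 = 8).
Configuration: t₂g⁶ eg², giving 2 unpaired electrons.

2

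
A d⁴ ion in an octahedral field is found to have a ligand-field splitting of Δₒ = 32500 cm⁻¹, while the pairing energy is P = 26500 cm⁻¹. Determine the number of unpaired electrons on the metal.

2

Δₒ > P, so pairing is preferred: the ground state is low-spin.
Configuration: t₂g⁴ eg⁰.
Unpaired electrons: 2.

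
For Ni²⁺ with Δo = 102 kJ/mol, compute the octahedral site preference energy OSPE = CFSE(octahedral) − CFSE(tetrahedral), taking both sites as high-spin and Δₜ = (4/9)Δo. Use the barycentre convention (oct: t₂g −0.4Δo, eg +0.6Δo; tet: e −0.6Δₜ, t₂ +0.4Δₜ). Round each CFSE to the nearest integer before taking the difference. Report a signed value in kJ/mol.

Ni sits in group 10; removing 2 electrons leaves Ni²⁺ with 10 − 2 = 8 d electrons.
In an octahedral site d⁸ (HS) is t2g^6 e_g^2, giving CFSE(oct) = -1.2Δo = -122 kJ/mol.
Tetrahedral: e^4 t2^4, CFSE = 4(−0.6) + 4(+0.4) = -0.8Δₜ = -0.8 × (4/9) × 102 = -36 kJ/mol.
OSPE = CFSE(oct) − CFSE(tet) = -122 − (-36) = -86 kJ/mol.

-86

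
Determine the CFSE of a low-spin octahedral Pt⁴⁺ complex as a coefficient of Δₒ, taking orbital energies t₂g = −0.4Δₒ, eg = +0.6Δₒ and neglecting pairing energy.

-2.4 Δₒ

Pt is in group 10, so Pt⁴⁺ is d⁶ (10 − 4 = 6).
Configuration: t₂g⁶ eg⁰.
CFSE = 6(-0.4Δₒ) + 0(0.6Δₒ) = -2.4Δₒ + 0.0Δₒ = -2.4Δₒ.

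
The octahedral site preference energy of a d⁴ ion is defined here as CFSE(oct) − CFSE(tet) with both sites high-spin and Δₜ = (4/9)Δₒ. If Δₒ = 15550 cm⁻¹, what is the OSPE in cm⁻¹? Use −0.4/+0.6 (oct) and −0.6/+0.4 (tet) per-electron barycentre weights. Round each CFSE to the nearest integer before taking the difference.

Octahedral (high-spin): t₂g³ eg¹, CFSE = 3(−0.4) + 1(+0.6) = -0.6Δₒ = -0.6 × 15550 = -9330 cm⁻¹.
Tetrahedral e² t₂² gives -0.4Δₜ = -0.4 × (4/9) × 15550 = -2764 cm⁻¹.
OSPE = -9330 − (-2764) = -6566 cm⁻¹.

-6566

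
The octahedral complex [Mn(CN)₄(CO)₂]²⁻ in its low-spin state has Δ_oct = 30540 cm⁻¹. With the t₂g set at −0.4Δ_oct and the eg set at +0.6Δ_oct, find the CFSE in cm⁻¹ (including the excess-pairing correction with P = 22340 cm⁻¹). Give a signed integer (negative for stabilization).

-16400

Ligand charges: 4×(-1) from CN⁻ and 2×(+0) from CO sum to -4; with overall charge -2, Mn is +2.
Mn sits in group 7; removing 2 electrons leaves Mn²⁺ with 7 − 2 = 5 d electrons.
Electron filling gives t₂g⁵ eg⁰.
CFSE(orbital) = 5×(-0.4Δ_oct) + 0×(0.6Δ_oct) = -2.0Δ_oct; with Δ_oct = 30540 cm⁻¹ that is -61080 cm⁻¹.
Pairing penalty: 2 pairs vs 0 in the high-spin reference → 2 extra × P = 44680 cm⁻¹.
Combining: -61080 + 44680 = -16400 cm⁻¹.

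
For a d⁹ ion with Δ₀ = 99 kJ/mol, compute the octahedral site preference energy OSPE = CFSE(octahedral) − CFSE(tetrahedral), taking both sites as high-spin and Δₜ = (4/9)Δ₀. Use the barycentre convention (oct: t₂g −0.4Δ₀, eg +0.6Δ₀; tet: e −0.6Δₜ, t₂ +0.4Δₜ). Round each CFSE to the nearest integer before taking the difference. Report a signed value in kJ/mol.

In an octahedral site d⁹ (HS) is t₂g⁶ eg³, giving CFSE(oct) = -0.6Δ₀ = -59 kJ/mol.
Tetrahedral: e⁴ t₂⁵, CFSE = 4(−0.6) + 5(+0.4) = -0.4Δₜ = -0.4 × (4/9) × 99 = -18 kJ/mol.
Subtracting, OSPE = -59 − (-18) = -41 kJ/mol.

-41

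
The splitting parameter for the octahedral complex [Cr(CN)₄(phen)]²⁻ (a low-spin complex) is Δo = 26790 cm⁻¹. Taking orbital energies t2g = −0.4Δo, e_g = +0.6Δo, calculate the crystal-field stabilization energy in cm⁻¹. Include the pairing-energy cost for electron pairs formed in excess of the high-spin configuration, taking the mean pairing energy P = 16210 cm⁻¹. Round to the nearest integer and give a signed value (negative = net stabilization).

-26654

Ligand charges: 4×(-1) from CN⁻ and 1×(+0) from phen sum to -4; with overall charge -2, Cr is +2.
Cr is in group 6, so Cr²⁺ is d⁴ (6 − 2 = 4).
Electron filling gives t2g^4 e_g^0.
The orbital stabilization is -1.6Δo = -1.6 × 26790 = -42864 cm⁻¹.
Relative to high-spin t2g^3 e_g^1 (0 paired), the low-spin configuration has 1 additional pair, contributing +1 × 16210 = +16210 cm⁻¹.
Combining: -42864 + 16210 = -26654 cm⁻¹.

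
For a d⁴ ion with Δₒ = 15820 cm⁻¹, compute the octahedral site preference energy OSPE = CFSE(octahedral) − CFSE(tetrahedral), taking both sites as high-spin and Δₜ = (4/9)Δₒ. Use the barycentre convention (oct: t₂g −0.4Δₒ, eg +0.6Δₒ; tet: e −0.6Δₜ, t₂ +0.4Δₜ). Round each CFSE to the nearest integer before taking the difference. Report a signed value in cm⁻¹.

Octahedral (high-spin): t2g^3 e_g^1, CFSE = 3(−0.4) + 1(+0.6) = -0.6Δₒ = -0.6 × 15820 = -9492 cm⁻¹.
In a tetrahedral site the filling is e^2 t2^2: CFSE(tet) = -0.4Δₜ = -0.4 × (4/9)(15820) = -2812 cm⁻¹.
OSPE = CFSE(oct) − CFSE(tet) = -9492 − (-2812) = -6680 cm⁻¹.

-6680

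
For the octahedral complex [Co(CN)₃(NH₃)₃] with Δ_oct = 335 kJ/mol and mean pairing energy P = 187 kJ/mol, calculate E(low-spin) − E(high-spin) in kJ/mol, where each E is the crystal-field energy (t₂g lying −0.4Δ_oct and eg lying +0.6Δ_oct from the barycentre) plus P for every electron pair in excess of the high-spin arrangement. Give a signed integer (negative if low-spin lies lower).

-296

Ligand charges: 3×(-1) from CN⁻ and 3×(+0) from NH₃ sum to -3; with overall charge +0, Co is +3.
Group 9 minus oxidation state +3 gives a d⁶ configuration for Co³⁺.
High-spin: t₂g⁴ eg², CFSE = -0.4Δ_oct = -134 kJ/mol.
Low-spin t₂g⁶ eg⁰ gives -2.4Δ_oct = -804 kJ/mol, but forming 2 extra pairs costs 2P = 374 kJ/mol, so E(LS) = -804 + 374 = -430 kJ/mol.
Thus E(LS) − E(HS) = -296 kJ/mol.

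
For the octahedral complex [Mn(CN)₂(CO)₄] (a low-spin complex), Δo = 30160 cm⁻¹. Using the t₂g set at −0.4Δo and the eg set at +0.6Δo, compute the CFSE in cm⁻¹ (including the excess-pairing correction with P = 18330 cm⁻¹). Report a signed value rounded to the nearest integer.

Ligand charges: 2×(-1) from CN⁻ and 4×(+0) from CO sum to -2; with overall charge +0, Mn is +2.
Group 7 minus oxidation state +2 gives a d⁵ configuration for Mn²⁺.
The d⁵ electrons fill as t₂g⁵ eg⁰.
Orbital CFSE = 5(-0.4) + 0(0.6) = -2.0Δo = -2.0 × 30160 = -60320 cm⁻¹.
Relative to high-spin t₂g³ eg² (0 paired), the low-spin configuration has 2 additional pairs, contributing +2 × 18330 = +36660 cm⁻¹.
Combining: -60320 + 36660 = -23660 cm⁻¹.

-23660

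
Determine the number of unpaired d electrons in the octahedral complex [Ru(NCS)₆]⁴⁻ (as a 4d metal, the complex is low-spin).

Each NCS⁻ contributes -1; 6 × (-1) = -6. With overall charge -4, Ru is in the +2 oxidation state.
Ru is in group 8, so Ru²⁺ is d⁶ (8 − 2 = 6).
Configuration: t2g^6 e_g^0, giving 0 unpaired electrons.

0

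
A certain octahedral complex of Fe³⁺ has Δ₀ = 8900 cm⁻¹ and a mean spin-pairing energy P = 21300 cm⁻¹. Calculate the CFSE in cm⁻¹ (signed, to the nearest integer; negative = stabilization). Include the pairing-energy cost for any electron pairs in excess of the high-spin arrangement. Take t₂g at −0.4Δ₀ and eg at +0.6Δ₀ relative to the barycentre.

0

Group 8 minus oxidation state +3 gives a d⁵ configuration for Fe³⁺.
With Δ₀ < P the complex is high-spin.
Configuration: t₂g³ eg².
Orbital CFSE = 0.0Δ₀ = 0.0 × 8900 = 0 cm⁻¹.
High-spin has no excess pairs, so no pairing correction applies.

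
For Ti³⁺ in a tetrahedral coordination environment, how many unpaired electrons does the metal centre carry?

Ti is in group 4, so Ti³⁺ is d¹ (4 − 3 = 1).
Tetrahedral fields are weak (Δₜ ≈ 4/9 Δₒ), so electrons fill high-spin.
Configuration: e^1 t2^0, giving 1 unpaired electron.

1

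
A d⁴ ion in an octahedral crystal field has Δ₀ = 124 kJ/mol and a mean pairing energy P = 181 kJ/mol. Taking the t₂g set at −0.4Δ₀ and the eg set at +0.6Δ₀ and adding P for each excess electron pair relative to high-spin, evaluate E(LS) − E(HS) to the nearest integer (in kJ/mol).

57

High-spin d⁴ fills as t₂g³ eg¹ with CFSE 3(−0.4) + 1(+0.6) = -0.6Δ₀ = -74 kJ/mol.
For low-spin the configuration is t₂g⁴ eg⁰: orbital energy -1.6 × 124 = -198 kJ/mol, and 1 additional pair relative to high-spin adds 181 kJ/mol, giving -17 kJ/mol.
The difference is -17 − (-74) = 57 kJ/mol, so high-spin lies lower.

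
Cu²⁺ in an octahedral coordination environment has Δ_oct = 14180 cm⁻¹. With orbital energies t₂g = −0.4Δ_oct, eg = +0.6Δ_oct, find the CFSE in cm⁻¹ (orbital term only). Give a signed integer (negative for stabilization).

Cu is in group 11, so Cu²⁺ is d⁹ (11 − 2 = 9).
For octahedral d⁹ the high- and low-spin configurations coincide.
Electron filling gives t₂g⁶ eg³.
The orbital stabilization is -0.6Δ_oct = -0.6 × 14180 = -8508 cm⁻¹.

-8508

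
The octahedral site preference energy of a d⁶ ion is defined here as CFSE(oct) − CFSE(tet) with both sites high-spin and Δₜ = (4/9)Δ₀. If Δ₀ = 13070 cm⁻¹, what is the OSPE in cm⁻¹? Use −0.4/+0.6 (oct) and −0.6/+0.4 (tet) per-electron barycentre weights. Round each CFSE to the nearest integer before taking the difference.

Octahedral high-spin t₂g⁴ eg²: CFSE = -0.4 × 13070 = -5228 cm⁻¹.
In a tetrahedral site the filling is e³ t₂³: CFSE(tet) = -0.6Δₜ = -0.6 × (4/9)(13070) = -3485 cm⁻¹.
OSPE = CFSE(oct) − CFSE(tet) = -5228 − (-3485) = -1743 cm⁻¹.

-1743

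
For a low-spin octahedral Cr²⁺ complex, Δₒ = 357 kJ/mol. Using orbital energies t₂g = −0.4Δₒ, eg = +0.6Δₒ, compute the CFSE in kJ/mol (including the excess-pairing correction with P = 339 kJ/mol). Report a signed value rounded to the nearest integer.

Cr is in group 6, so Cr²⁺ is d⁴ (6 − 2 = 4).
The d⁴ electrons fill as t₂g⁴ eg⁰.
CFSE(orbital) = 4×(-0.4Δₒ) + 0×(0.6Δₒ) = -1.6Δₒ; with Δₒ = 357 kJ/mol that is -571 kJ/mol.
Pairing penalty: 1 pair vs 0 in the high-spin reference → 1 extra × P = 339 kJ/mol.
Overall CFSE = -571 + 339 = -232 kJ/mol.

-232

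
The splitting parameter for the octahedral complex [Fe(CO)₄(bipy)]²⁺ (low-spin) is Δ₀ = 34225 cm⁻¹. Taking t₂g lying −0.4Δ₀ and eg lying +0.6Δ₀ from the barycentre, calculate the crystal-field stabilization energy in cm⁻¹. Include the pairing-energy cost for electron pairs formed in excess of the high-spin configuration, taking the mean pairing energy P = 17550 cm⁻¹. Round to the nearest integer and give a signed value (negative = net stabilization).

Ligand charges: 4×(+0) from CO and 1×(+0) from bipy sum to +0; with overall charge +2, Fe is +2.
Fe is in group 8, so Fe²⁺ is d⁶ (8 − 2 = 6).
Electron filling gives t₂g⁶ eg⁰.
CFSE(orbital) = 6×(-0.4Δ₀) + 0×(0.6Δ₀) = -2.4Δ₀; with Δ₀ = 34225 cm⁻¹ that is -82140 cm⁻¹.
Pairing penalty: 3 pairs vs 1 in the high-spin reference → 2 extra × P = 35100 cm⁻¹.
Combining: -82140 + 35100 = -47040 cm⁻¹.

-47040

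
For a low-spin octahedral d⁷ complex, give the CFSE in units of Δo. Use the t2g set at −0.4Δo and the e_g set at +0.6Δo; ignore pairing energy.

-1.8 Δo

Configuration: t2g^6 e_g^1.
CFSE = 6(-0.4Δo) + 1(0.6Δo) = -2.4Δo + 0.6Δo = -1.8Δo.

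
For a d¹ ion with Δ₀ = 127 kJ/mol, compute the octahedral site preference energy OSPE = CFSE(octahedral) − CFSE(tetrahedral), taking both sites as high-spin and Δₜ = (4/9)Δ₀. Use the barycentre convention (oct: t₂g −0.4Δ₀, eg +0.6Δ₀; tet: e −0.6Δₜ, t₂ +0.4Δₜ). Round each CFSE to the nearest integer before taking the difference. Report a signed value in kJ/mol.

-17

Octahedral high-spin t₂g¹ eg⁰: CFSE = -0.4 × 127 = -51 kJ/mol.
Tetrahedral e¹ t₂⁰ gives -0.6Δₜ = -0.6 × (4/9) × 127 = -34 kJ/mol.
OSPE = CFSE(oct) − CFSE(tet) = -51 − (-34) = -17 kJ/mol.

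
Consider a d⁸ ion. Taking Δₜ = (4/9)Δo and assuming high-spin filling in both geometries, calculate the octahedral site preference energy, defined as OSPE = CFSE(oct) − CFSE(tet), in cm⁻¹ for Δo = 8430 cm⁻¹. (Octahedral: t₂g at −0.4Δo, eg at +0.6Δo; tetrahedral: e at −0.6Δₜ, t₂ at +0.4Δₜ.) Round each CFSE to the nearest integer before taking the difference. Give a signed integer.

-7119

In an octahedral site d⁸ (HS) is t₂g⁶ eg², giving CFSE(oct) = -1.2Δo = -10116 cm⁻¹.
Tetrahedral e⁴ t₂⁴ gives -0.8Δₜ = -0.8 × (4/9) × 8430 = -2997 cm⁻¹.
OSPE = -10116 − (-2997) = -7119 cm⁻¹.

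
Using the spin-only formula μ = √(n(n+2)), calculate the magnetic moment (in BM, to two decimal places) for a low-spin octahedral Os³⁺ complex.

1.73 BM

Os³⁺: group 8, so d-count = 8 − 3 = 5.
Configuration: t₂g⁵ eg⁰ → 1 unpaired electron.
μ(spin-only) = √[1(1+2)] = √3 ≈ 1.73 BM.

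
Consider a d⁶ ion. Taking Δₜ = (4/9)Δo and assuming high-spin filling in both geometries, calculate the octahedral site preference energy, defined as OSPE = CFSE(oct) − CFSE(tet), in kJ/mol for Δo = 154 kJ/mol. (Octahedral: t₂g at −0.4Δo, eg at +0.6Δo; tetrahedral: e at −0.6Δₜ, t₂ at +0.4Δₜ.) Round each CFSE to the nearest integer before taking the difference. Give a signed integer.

Octahedral high-spin t₂g⁴ eg²: CFSE = -0.4 × 154 = -62 kJ/mol.
Tetrahedral e³ t₂³ gives -0.6Δₜ = -0.6 × (4/9) × 154 = -41 kJ/mol.
Subtracting, OSPE = -62 − (-41) = -21 kJ/mol.

-21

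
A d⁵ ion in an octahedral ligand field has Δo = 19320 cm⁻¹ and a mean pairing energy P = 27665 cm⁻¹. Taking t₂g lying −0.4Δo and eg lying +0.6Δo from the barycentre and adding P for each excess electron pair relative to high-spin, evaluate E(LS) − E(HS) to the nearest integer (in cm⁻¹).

High-spin d⁵ fills as t₂g³ eg² with CFSE 3(−0.4) + 2(+0.6) = 0.0Δo = 0 cm⁻¹.
Low-spin: t₂g⁵ eg⁰, orbital CFSE = -2.0Δo = -38640 cm⁻¹; plus 2 excess pairs × P = +55330 cm⁻¹; total 16690 cm⁻¹.
Thus E(LS) − E(HS) = 16690 cm⁻¹.

16690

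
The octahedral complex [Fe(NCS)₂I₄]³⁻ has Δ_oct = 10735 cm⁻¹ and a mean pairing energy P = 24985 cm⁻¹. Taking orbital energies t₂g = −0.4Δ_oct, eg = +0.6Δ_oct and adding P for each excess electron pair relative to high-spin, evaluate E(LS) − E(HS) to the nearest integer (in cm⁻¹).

28500

Ligand charges: 2×(-1) from NCS⁻ and 4×(-1) from I⁻ sum to -6; with overall charge -3, Fe is +3.
Fe³⁺: group 8, so d-count = 8 − 3 = 5.
High-spin d⁵ fills as t₂g³ eg² with CFSE 3(−0.4) + 2(+0.6) = 0.0Δ_oct = 0 cm⁻¹.
For low-spin the configuration is t₂g⁵ eg⁰: orbital energy -2.0 × 10735 = -21470 cm⁻¹, and 2 additional pairs relative to high-spin add 49970 cm⁻¹, giving 28500 cm⁻¹.
The difference is 28500 − (0) = 28500 cm⁻¹, so high-spin lies lower.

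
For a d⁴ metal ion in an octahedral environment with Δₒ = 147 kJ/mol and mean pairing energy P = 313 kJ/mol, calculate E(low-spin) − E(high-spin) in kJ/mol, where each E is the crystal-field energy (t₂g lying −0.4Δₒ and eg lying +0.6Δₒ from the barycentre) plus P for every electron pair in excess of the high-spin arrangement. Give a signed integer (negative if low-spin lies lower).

166

High-spin d⁴ fills as t₂g³ eg¹ with CFSE 3(−0.4) + 1(+0.6) = -0.6Δₒ = -88 kJ/mol.
Low-spin: t₂g⁴ eg⁰, orbital CFSE = -1.6Δₒ = -235 kJ/mol; plus 1 excess pair × P = +313 kJ/mol; total 78 kJ/mol.
The difference is 78 − (-88) = 166 kJ/mol, so high-spin lies lower.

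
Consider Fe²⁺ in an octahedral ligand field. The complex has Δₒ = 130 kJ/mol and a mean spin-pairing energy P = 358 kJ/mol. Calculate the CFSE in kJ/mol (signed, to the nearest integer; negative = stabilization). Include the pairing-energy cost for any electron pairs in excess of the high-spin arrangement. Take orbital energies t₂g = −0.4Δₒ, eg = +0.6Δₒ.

Fe²⁺: group 8, so d-count = 8 − 2 = 6.
Δₒ < P, so pairing is avoided: the ground state is high-spin.
Filling d⁶ accordingly: t₂g⁴ eg².
Orbital CFSE = -0.4Δₒ = -0.4 × 130 = -52 kJ/mol.
High-spin has no excess pairs, so no pairing correction applies.

-52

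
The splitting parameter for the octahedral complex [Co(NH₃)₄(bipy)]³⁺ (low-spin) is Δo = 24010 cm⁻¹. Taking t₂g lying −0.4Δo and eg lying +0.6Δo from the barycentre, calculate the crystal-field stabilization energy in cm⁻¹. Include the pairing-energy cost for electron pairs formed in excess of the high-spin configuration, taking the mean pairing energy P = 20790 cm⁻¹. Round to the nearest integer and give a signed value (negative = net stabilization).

-16044

Ligand charges: 4×(+0) from NH₃ and 1×(+0) from bipy sum to +0; with overall charge +3, Co is +3.
Co³⁺: group 9, so d-count = 9 − 3 = 6.
Electron filling gives t₂g⁶ eg⁰.
Orbital CFSE = 6(-0.4) + 0(0.6) = -2.4Δo = -2.4 × 24010 = -57624 cm⁻¹.
Relative to high-spin t₂g⁴ eg² (1 paired), the low-spin configuration has 2 additional pairs, contributing +2 × 20790 = +41580 cm⁻¹.
Combining: -57624 + 41580 = -16044 cm⁻¹.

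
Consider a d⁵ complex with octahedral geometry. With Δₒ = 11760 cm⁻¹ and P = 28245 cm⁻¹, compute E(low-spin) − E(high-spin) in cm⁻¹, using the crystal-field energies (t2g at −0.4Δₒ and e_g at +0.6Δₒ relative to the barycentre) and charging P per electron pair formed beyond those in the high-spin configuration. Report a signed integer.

32970

High-spin: t2g^3 e_g^2, CFSE = 0.0Δₒ = 0 cm⁻¹.
Low-spin: t2g^5 e_g^0, orbital CFSE = -2.0Δₒ = -23520 cm⁻¹; plus 2 excess pairs × P = +56490 cm⁻¹; total 32970 cm⁻¹.
E(LS) − E(HS) = 32970 − (0) = 32970 cm⁻¹.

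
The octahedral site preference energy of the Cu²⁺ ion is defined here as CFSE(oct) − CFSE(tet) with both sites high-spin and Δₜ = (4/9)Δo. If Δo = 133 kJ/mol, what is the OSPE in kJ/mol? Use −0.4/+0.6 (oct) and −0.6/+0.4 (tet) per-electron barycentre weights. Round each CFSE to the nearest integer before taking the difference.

Cu sits in group 11; removing 2 electrons leaves Cu²⁺ with 11 − 2 = 9 d electrons.
Octahedral high-spin t₂g⁶ eg³: CFSE = -0.6 × 133 = -80 kJ/mol.
Tetrahedral: e⁴ t₂⁵, CFSE = 4(−0.6) + 5(+0.4) = -0.4Δₜ = -0.4 × (4/9) × 133 = -24 kJ/mol.
OSPE = CFSE(oct) − CFSE(tet) = -80 − (-24) = -56 kJ/mol.

-56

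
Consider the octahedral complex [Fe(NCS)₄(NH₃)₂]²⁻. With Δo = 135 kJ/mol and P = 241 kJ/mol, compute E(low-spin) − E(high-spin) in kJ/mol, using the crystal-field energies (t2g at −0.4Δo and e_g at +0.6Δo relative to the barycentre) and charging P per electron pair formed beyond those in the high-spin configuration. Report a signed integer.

Ligand charges: 4×(-1) from NCS⁻ and 2×(+0) from NH₃ sum to -4; with overall charge -2, Fe is +2.
Fe sits in group 8; removing 2 electrons leaves Fe²⁺ with 8 − 2 = 6 d electrons.
In the high-spin limit (t2g^4 e_g^2) the orbital term is -0.4Δo = -54 kJ/mol, with no excess pairing.
For low-spin the configuration is t2g^6 e_g^0: orbital energy -2.4 × 135 = -324 kJ/mol, and 2 additional pairs relative to high-spin add 482 kJ/mol, giving 158 kJ/mol.
The difference is 158 − (-54) = 212 kJ/mol, so high-spin lies lower.

212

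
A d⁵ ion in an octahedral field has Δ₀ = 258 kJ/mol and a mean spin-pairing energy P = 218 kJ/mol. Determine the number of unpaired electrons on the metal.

1

Δ₀ > P, so pairing is preferred: the ground state is low-spin.
That gives t2g^5 e_g^0.
Unpaired electrons: 1.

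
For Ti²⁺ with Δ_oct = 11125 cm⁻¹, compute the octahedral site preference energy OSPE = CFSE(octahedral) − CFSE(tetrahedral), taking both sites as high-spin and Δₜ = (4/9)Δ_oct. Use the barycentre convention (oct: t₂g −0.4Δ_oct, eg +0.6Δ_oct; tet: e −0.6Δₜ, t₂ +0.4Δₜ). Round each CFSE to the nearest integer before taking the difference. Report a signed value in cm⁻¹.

-2967

Ti is in group 4, so Ti²⁺ is d² (4 − 2 = 2).
In an octahedral site d² (HS) is t₂g² eg⁰, giving CFSE(oct) = -0.8Δ_oct = -8900 cm⁻¹.
In a tetrahedral site the filling is e² t₂⁰: CFSE(tet) = -1.2Δₜ = -1.2 × (4/9)(11125) = -5933 cm⁻¹.
OSPE = CFSE(oct) − CFSE(tet) = -8900 − (-5933) = -2967 cm⁻¹.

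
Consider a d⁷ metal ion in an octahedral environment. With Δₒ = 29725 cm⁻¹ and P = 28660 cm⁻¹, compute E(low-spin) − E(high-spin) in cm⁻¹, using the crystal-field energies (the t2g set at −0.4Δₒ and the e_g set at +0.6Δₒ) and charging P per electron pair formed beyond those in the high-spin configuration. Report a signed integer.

In the high-spin limit (t2g^5 e_g^2) the orbital term is -0.8Δₒ = -23780 cm⁻¹, with no excess pairing.
For low-spin the configuration is t2g^6 e_g^1: orbital energy -1.8 × 29725 = -53505 cm⁻¹, and 1 additional pair relative to high-spin adds 28660 cm⁻¹, giving -24845 cm⁻¹.
The difference is -24845 − (-23780) = -1065 cm⁻¹, so low-spin lies lower.

-1065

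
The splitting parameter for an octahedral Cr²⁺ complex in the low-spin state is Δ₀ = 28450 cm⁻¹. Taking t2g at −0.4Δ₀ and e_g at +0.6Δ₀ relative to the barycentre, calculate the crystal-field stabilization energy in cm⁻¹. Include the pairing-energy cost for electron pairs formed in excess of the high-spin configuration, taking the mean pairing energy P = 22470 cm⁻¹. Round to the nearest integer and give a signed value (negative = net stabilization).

-23050

Cr sits in group 6; removing 2 electrons leaves Cr²⁺ with 6 − 2 = 4 d electrons.
Configuration: t2g^4 e_g^0.
The orbital stabilization is -1.6Δ₀ = -1.6 × 28450 = -45520 cm⁻¹.
Relative to high-spin t2g^3 e_g^1 (0 paired), the low-spin configuration has 1 additional pair, contributing +1 × 22470 = +22470 cm⁻¹.
Net CFSE = -45520 + 22470 = -23050 cm⁻¹.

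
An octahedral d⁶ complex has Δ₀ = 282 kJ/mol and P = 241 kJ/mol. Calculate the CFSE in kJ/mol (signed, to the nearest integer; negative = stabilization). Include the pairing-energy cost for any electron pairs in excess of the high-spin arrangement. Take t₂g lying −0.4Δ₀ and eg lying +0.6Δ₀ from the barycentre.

-195

With Δ₀ > P the complex is low-spin.
Configuration: t₂g⁶ eg⁰.
Orbital CFSE = -2.4Δ₀ = -2.4 × 282 = -677 kJ/mol.
Excess pairs vs high-spin: 3 − 1 = 2; pairing cost = +482 kJ/mol.
Net CFSE = -677 + 482 = -195 kJ/mol.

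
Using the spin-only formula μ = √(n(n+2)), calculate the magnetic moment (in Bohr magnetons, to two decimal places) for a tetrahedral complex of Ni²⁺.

2.83 Bohr magnetons

Ni sits in group 10; removing 2 electrons leaves Ni²⁺ with 10 − 2 = 8 d electrons.
Tetrahedral fields are weak (Δₜ ≈ 4/9 Δₒ), so electrons fill high-spin.
Configuration: e^4 t2^4 → 2 unpaired electrons.
μ(spin-only) = √[2(2+2)] = √8 ≈ 2.83 Bohr magnetons.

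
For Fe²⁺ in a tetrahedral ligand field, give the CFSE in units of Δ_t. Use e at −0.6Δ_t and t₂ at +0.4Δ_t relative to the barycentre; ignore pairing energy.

Fe²⁺: group 8, so d-count = 8 − 2 = 6.
Tetrahedral splitting is small, so the complex is high-spin.
Configuration: e³ t₂³.
CFSE = 3(-0.6Δ_t) + 3(0.4Δ_t) = -1.8Δ_t + 1.2Δ_t = -0.6Δ_t.

-0.6 Δ_t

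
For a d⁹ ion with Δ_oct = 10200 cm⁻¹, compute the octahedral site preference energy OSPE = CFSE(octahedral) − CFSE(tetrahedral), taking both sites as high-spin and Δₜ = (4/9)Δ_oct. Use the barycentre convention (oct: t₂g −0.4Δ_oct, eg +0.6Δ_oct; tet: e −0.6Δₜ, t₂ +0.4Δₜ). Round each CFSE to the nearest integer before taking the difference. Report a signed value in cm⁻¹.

-4307

In an octahedral site d⁹ (HS) is t2g^6 e_g^3, giving CFSE(oct) = -0.6Δ_oct = -6120 cm⁻¹.
Tetrahedral: e^4 t2^5, CFSE = 4(−0.6) + 5(+0.4) = -0.4Δₜ = -0.4 × (4/9) × 10200 = -1813 cm⁻¹.
OSPE = CFSE(oct) − CFSE(tet) = -6120 − (-1813) = -4307 cm⁻¹.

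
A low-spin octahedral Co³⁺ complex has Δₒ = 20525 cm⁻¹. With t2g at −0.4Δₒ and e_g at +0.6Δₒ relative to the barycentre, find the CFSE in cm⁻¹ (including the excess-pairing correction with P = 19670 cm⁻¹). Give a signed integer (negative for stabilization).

-9920

Co sits in group 9; removing 3 electrons leaves Co³⁺ with 9 − 3 = 6 d electrons.
The d⁶ electrons fill as t2g^6 e_g^0.
Orbital CFSE = 6(-0.4) + 0(0.6) = -2.4Δₒ = -2.4 × 20525 = -49260 cm⁻¹.
Pairing penalty: 3 pairs vs 1 in the high-spin reference → 2 extra × P = 39340 cm⁻¹.
Net CFSE = -49260 + 39340 = -9920 cm⁻¹.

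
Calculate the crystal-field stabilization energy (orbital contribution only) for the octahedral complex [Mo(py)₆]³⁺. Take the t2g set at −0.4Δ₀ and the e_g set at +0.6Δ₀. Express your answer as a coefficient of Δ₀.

py is neutral, so the +3 overall charge sits on Mo: oxidation state +3.
Group 6 minus oxidation state +3 gives a d³ configuration for Mo³⁺.
Configuration: t2g^3 e_g^0.
CFSE = 3(-0.4Δ₀) + 0(0.6Δ₀) = -1.2Δ₀ + 0.0Δ₀ = -1.2Δ₀.

-1.2 Δ₀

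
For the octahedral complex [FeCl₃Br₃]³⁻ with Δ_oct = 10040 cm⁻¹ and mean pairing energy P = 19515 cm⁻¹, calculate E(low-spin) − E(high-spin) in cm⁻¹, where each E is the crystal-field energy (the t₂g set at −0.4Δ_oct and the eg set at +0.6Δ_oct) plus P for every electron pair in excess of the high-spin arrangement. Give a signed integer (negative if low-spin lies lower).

Ligand charges: 3×(-1) from Cl⁻ and 3×(-1) from Br⁻ sum to -6; with overall charge -3, Fe is +3.
Group 8 minus oxidation state +3 gives a d⁵ configuration for Fe³⁺.
High-spin d⁵ fills as t₂g³ eg² with CFSE 3(−0.4) + 2(+0.6) = 0.0Δ_oct = 0 cm⁻¹.
Low-spin t₂g⁵ eg⁰ gives -2.0Δ_oct = -20080 cm⁻¹, but forming 2 extra pairs costs 2P = 39030 cm⁻¹, so E(LS) = -20080 + 39030 = 18950 cm⁻¹.
Thus E(LS) − E(HS) = 18950 cm⁻¹.

18950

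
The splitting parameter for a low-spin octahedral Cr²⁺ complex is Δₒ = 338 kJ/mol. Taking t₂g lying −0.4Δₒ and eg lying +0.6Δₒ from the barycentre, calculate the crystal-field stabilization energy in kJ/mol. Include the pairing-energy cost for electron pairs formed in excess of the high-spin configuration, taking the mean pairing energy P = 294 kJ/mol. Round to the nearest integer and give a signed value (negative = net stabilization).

Cr is in group 6, so Cr²⁺ is d⁴ (6 − 2 = 4).
The d⁴ electrons fill as t₂g⁴ eg⁰.
The orbital stabilization is -1.6Δₒ = -1.6 × 338 = -541 kJ/mol.
High-spin d⁴ would be t₂g³ eg¹ with 0 pairs; low-spin has 1, so 1 excess pair costs +1P = +294 kJ/mol.
Net CFSE = -541 + 294 = -247 kJ/mol.

-247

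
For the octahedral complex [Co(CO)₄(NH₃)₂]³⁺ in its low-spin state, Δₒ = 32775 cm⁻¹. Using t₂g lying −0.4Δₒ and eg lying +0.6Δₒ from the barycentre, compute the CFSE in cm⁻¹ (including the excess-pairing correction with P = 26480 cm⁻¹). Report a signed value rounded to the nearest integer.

Ligand charges: 4×(+0) from CO and 2×(+0) from NH₃ sum to +0; with overall charge +3, Co is +3.
Co is in group 9, so Co³⁺ is d⁶ (9 − 3 = 6).
Electron filling gives t₂g⁶ eg⁰.
The orbital stabilization is -2.4Δₒ = -2.4 × 32775 = -78660 cm⁻¹.
Relative to high-spin t₂g⁴ eg² (1 paired), the low-spin configuration has 2 additional pairs, contributing +2 × 26480 = +52960 cm⁻¹.
Net CFSE = -78660 + 52960 = -25700 cm⁻¹.

-25700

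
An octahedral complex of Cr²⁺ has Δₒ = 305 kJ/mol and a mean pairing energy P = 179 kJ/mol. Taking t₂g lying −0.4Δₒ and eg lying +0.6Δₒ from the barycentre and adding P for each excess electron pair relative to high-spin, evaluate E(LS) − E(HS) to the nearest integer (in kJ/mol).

Cr sits in group 6; removing 2 electrons leaves Cr²⁺ with 6 − 2 = 4 d electrons.
High-spin d⁴ fills as t₂g³ eg¹ with CFSE 3(−0.4) + 1(+0.6) = -0.6Δₒ = -183 kJ/mol.
For low-spin the configuration is t₂g⁴ eg⁰: orbital energy -1.6 × 305 = -488 kJ/mol, and 1 additional pair relative to high-spin adds 179 kJ/mol, giving -309 kJ/mol.
Thus E(LS) − E(HS) = -126 kJ/mol.

-126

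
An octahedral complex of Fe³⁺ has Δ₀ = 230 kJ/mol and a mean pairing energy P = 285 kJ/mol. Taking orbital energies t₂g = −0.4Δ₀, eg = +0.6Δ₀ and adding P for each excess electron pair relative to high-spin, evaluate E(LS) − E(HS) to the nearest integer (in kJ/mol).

110

Fe is in group 8, so Fe³⁺ is d⁵ (8 − 3 = 5).
High-spin d⁵ fills as t₂g³ eg² with CFSE 3(−0.4) + 2(+0.6) = 0.0Δ₀ = 0 kJ/mol.
Low-spin: t₂g⁵ eg⁰, orbital CFSE = -2.0Δ₀ = -460 kJ/mol; plus 2 excess pairs × P = +570 kJ/mol; total 110 kJ/mol.
The difference is 110 − (0) = 110 kJ/mol, so high-spin lies lower.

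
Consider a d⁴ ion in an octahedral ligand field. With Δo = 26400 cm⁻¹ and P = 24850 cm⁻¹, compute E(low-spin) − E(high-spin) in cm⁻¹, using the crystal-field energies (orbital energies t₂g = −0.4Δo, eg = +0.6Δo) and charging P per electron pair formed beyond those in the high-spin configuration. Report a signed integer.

-1550

High-spin: t₂g³ eg¹, CFSE = -0.6Δo = -15840 cm⁻¹.
For low-spin the configuration is t₂g⁴ eg⁰: orbital energy -1.6 × 26400 = -42240 cm⁻¹, and 1 additional pair relative to high-spin adds 24850 cm⁻¹, giving -17390 cm⁻¹.
Thus E(LS) − E(HS) = -1550 cm⁻¹.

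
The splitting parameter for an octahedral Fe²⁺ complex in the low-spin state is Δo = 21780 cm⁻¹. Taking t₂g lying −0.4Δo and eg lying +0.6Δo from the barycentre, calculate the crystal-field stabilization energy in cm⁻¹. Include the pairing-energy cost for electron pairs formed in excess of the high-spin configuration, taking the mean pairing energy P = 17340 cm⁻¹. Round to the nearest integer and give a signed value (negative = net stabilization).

-17592

Fe sits in group 8; removing 2 electrons leaves Fe²⁺ with 8 − 2 = 6 d electrons.
Electron filling gives t₂g⁶ eg⁰.
CFSE(orbital) = 6×(-0.4Δo) + 0×(0.6Δo) = -2.4Δo; with Δo = 21780 cm⁻¹ that is -52272 cm⁻¹.
High-spin d⁶ would be t₂g⁴ eg² with 1 pair; low-spin has 3, so 2 excess pairs cost +2P = +34680 cm⁻¹.
Net CFSE = -52272 + 34680 = -17592 cm⁻¹.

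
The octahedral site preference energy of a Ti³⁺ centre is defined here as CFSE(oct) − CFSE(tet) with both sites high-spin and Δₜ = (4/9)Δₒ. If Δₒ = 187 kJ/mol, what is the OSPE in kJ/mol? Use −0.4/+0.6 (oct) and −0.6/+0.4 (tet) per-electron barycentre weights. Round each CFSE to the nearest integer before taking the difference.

Group 4 minus oxidation state +3 gives a d¹ configuration for Ti³⁺.
Octahedral high-spin t₂g¹ eg⁰: CFSE = -0.4 × 187 = -75 kJ/mol.
In a tetrahedral site the filling is e¹ t₂⁰: CFSE(tet) = -0.6Δₜ = -0.6 × (4/9)(187) = -50 kJ/mol.
OSPE = CFSE(oct) − CFSE(tet) = -75 − (-50) = -25 kJ/mol.

-25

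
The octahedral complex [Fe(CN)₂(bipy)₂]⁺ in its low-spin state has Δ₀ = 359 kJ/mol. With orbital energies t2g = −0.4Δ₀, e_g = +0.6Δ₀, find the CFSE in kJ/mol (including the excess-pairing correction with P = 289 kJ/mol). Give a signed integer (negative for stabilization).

-140

Ligand charges: 2×(-1) from CN⁻ and 2×(+0) from bipy sum to -2; with overall charge +1, Fe is +3.
Group 8 minus oxidation state +3 gives a d⁵ configuration for Fe³⁺.
Electron filling gives t2g^5 e_g^0.
Orbital CFSE = 5(-0.4) + 0(0.6) = -2.0Δ₀ = -2.0 × 359 = -718 kJ/mol.
Relative to high-spin t2g^3 e_g^2 (0 paired), the low-spin configuration has 2 additional pairs, contributing +2 × 289 = +578 kJ/mol.
Overall CFSE = -718 + 578 = -140 kJ/mol.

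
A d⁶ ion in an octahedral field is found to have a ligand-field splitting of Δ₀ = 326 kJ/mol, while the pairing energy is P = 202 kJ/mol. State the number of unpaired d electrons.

0

Since Δ₀ = 326 kJ/mol > P = 202 kJ/mol, the complex adopts the low-spin configuration.
That gives t2g^6 e_g^0.
Unpaired electrons: 0.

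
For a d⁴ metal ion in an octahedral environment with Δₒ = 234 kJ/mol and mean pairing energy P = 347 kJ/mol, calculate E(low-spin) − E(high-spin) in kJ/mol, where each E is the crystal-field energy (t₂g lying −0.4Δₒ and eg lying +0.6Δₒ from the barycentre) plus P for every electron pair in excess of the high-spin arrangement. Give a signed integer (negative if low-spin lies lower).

113

In the high-spin limit (t₂g³ eg¹) the orbital term is -0.6Δₒ = -140 kJ/mol, with no excess pairing.
Low-spin: t₂g⁴ eg⁰, orbital CFSE = -1.6Δₒ = -374 kJ/mol; plus 1 excess pair × P = +347 kJ/mol; total -27 kJ/mol.
The difference is -27 − (-140) = 113 kJ/mol, so high-spin lies lower.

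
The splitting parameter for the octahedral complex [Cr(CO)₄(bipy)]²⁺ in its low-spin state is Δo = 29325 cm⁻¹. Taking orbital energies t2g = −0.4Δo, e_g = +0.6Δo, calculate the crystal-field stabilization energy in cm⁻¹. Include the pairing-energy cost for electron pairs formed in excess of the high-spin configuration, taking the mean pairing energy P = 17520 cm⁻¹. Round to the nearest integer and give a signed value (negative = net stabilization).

Ligand charges: 4×(+0) from CO and 1×(+0) from bipy sum to +0; with overall charge +2, Cr is +2.
Cr is in group 6, so Cr²⁺ is d⁴ (6 − 2 = 4).
The d⁴ electrons fill as t2g^4 e_g^0.
Orbital CFSE = 4(-0.4) + 0(0.6) = -1.6Δo = -1.6 × 29325 = -46920 cm⁻¹.
High-spin d⁴ would be t2g^3 e_g^1 with 0 pairs; low-spin has 1, so 1 excess pair costs +1P = +17520 cm⁻¹.
Net CFSE = -46920 + 17520 = -29400 cm⁻¹.

-29400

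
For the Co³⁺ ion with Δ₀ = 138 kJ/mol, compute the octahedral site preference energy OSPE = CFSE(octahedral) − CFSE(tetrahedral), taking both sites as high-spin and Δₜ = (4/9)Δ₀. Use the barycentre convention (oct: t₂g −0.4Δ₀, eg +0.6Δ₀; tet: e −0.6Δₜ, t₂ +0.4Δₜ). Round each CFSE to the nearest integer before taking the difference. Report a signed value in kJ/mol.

-18

Co³⁺: group 9, so d-count = 9 − 3 = 6.
Octahedral (high-spin): t2g^4 e_g^2, CFSE = 4(−0.4) + 2(+0.6) = -0.4Δ₀ = -0.4 × 138 = -55 kJ/mol.
Tetrahedral: e^3 t2^3, CFSE = 3(−0.6) + 3(+0.4) = -0.6Δₜ = -0.6 × (4/9) × 138 = -37 kJ/mol.
OSPE = CFSE(oct) − CFSE(tet) = -55 − (-37) = -18 kJ/mol.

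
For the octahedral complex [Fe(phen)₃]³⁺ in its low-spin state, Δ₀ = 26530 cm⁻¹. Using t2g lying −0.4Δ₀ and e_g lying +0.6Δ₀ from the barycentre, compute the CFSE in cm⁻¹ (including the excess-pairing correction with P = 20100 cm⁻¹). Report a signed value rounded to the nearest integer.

phen is neutral, so the +3 overall charge sits on Fe: oxidation state +3.
Fe is in group 8, so Fe³⁺ is d⁵ (8 − 3 = 5).
The d⁵ electrons fill as t2g^5 e_g^0.
The orbital stabilization is -2.0Δ₀ = -2.0 × 26530 = -53060 cm⁻¹.
Relative to high-spin t2g^3 e_g^2 (0 paired), the low-spin configuration has 2 additional pairs, contributing +2 × 20100 = +40200 cm⁻¹.
Overall CFSE = -53060 + 40200 = -12860 cm⁻¹.

-12860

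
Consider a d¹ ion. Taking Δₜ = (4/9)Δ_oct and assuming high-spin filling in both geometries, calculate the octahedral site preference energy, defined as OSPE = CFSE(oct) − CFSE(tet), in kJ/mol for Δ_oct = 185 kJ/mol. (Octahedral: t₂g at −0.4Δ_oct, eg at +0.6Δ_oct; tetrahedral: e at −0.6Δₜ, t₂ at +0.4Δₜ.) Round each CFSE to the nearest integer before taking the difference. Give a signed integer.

Octahedral high-spin t2g^1 e_g^0: CFSE = -0.4 × 185 = -74 kJ/mol.
In a tetrahedral site the filling is e^1 t2^0: CFSE(tet) = -0.6Δₜ = -0.6 × (4/9)(185) = -49 kJ/mol.
OSPE = -74 − (-49) = -25 kJ/mol.

-25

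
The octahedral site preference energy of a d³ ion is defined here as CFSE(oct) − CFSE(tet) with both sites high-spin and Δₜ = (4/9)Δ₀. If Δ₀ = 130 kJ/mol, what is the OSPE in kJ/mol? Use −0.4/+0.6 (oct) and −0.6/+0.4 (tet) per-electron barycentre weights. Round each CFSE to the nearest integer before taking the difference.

-110

In an octahedral site d³ (HS) is t2g^3 e_g^0, giving CFSE(oct) = -1.2Δ₀ = -156 kJ/mol.
In a tetrahedral site the filling is e^2 t2^1: CFSE(tet) = -0.8Δₜ = -0.8 × (4/9)(130) = -46 kJ/mol.
OSPE = -156 − (-46) = -110 kJ/mol.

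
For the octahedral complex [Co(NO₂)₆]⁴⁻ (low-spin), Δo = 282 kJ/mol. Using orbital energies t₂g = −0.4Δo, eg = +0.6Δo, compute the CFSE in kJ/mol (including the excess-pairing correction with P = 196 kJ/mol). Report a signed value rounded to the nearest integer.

Each NO₂⁻ contributes -1; 6 × (-1) = -6. With overall charge -4, Co is in the +2 oxidation state.
Co sits in group 9; removing 2 electrons leaves Co²⁺ with 9 − 2 = 7 d electrons.
Electron filling gives t₂g⁶ eg¹.
The orbital stabilization is -1.8Δo = -1.8 × 282 = -508 kJ/mol.
High-spin d⁷ would be t₂g⁵ eg² with 2 pairs; low-spin has 3, so 1 excess pair costs +1P = +196 kJ/mol.
Combining: -508 + 196 = -312 kJ/mol.

-312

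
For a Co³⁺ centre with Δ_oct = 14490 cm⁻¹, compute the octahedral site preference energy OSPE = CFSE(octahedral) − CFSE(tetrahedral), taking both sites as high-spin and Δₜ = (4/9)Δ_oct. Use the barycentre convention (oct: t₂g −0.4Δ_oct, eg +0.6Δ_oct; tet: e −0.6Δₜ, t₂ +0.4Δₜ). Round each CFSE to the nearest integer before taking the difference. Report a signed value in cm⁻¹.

Co is in group 9, so Co³⁺ is d⁶ (9 − 3 = 6).
Octahedral high-spin t₂g⁴ eg²: CFSE = -0.4 × 14490 = -5796 cm⁻¹.
Tetrahedral e³ t₂³ gives -0.6Δₜ = -0.6 × (4/9) × 14490 = -3864 cm⁻¹.
OSPE = -5796 − (-3864) = -1932 cm⁻¹.

-1932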